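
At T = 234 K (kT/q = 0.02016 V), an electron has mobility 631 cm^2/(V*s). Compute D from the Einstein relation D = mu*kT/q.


Step 1: D = mu * (kT/q)
Step 2: D = 631 * 0.02016
Step 3: D = 12.72 cm^2/s

12.72


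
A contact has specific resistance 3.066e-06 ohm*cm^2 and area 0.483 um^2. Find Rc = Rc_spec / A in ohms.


Step 1: Convert area to cm^2: 0.483 um^2 = 4.8300e-09 cm^2
Step 2: Rc = Rc_spec / A = 3.066e-06 / 4.8300e-09
Step 3: Rc = 6.35e+02 ohms

6.35e+02


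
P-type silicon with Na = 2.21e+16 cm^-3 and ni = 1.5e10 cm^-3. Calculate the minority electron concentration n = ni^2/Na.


Step 1: Majority hole concentration p ≈ Na = 2.21e+16 cm^-3
Step 2: n = ni^2 / Na = (1.5e10)^2 / 2.21e+16
Step 3: n = 1.02e+04 cm^-3

1.02e+04


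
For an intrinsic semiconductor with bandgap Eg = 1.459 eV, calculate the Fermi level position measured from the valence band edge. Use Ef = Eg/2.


Step 1: For an intrinsic semiconductor, the Fermi level sits at midgap.
Step 2: Ef = Eg / 2 = 1.459 / 2 = 0.7295 eV

0.7295


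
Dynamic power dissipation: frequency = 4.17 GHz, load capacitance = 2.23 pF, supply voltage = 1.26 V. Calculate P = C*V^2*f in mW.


Step 1: V^2 = 1.26^2 = 1.5876 V^2
Step 2: P = C*V^2*f = 2.23e-12 F * 1.5876 * 4.17e9 Hz
Step 3: P = 1.476325116e-02 W
Step 4: P = 14.763 mW

14.763


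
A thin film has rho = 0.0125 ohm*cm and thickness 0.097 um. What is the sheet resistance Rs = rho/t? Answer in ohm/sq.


Step 1: Convert thickness to cm: t = 0.097 um = 9.7000e-06 cm
Step 2: Rs = rho / t = 0.0125 / 9.7000e-06
Step 3: Rs = 1288.7 ohm/sq

1288.7


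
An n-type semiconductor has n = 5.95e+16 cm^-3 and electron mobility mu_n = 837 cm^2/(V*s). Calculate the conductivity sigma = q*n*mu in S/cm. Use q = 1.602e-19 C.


Step 1: sigma = q * n * mu
Step 2: sigma = 1.602e-19 * 5.95e+16 * 837
Step 3: sigma = 7.978e+00 S/cm

7.978e+00


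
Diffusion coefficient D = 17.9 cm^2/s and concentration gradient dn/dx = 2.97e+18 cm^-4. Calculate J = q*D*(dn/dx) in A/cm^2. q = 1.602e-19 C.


Step 1: J = q * D * (dn/dx)
Step 2: J = 1.602e-19 * 17.9 * 2.97e+18
Step 3: J = 8.52e+00 A/cm^2

8.52e+00


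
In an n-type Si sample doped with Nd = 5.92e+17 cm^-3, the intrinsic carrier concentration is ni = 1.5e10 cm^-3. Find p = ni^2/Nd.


Step 1: Since Nd >> ni, n ≈ Nd = 5.92e+17 cm^-3
Step 2: p = ni^2 / n = (1.5e10)^2 / 5.92e+17
Step 3: p = 2.25e20 / 5.92e+17 = 3.80e+02 cm^-3

3.80e+02


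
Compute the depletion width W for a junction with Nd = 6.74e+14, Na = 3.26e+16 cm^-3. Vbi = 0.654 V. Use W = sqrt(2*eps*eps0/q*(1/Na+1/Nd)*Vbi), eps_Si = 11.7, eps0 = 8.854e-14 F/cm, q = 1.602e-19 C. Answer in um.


Step 1: 1/Na + 1/Nd = 1/3.26e+16 + 1/6.74e+14 = 1.51435e-15
Step 2: 2*eps*eps0/q = 2*11.7*8.854e-14/1.602e-19 = 1.293281e+07
Step 3: W^2 = 1.293281e+07 * 1.51435e-15 * 0.654 = 1.28085e-08
Step 4: W = sqrt(1.28085e-08) = 1.132e-04 cm = 1.132 um

1.132


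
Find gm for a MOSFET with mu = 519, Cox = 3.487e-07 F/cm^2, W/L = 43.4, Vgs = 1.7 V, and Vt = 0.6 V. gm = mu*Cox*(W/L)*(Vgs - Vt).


Step 1: Vov = Vgs - Vt = 1.7 - 0.6 = 1.1 V
Step 2: gm = mu * Cox * (W/L) * Vov
Step 3: gm = 519 * 3.487e-07 * 43.4 * 1.1 = 8.64e-03 S

8.64e-03


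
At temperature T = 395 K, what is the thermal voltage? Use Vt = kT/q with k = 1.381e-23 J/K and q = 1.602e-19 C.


Step 1: kT = 1.381e-23 * 395 = 5.45495e-21 J
Step 2: Vt = kT/q = 5.45495e-21 / 1.602e-19
Step 3: Vt = 0.03405 V

0.03405


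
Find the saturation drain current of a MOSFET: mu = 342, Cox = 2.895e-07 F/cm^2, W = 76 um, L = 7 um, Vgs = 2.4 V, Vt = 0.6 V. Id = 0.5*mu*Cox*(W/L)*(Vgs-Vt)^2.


Step 1: Overdrive voltage Vov = Vgs - Vt = 2.4 - 0.6 = 1.8 V
Step 2: W/L = 76/7 = 10.8571
Step 3: Id = 0.5 * 342 * 2.895e-07 * 10.8571 * 1.8^2
Step 4: Id = 1.74e-03 A

1.74e-03


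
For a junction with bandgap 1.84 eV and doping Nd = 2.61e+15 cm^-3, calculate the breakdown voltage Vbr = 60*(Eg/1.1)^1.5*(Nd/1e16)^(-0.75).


Step 1: Eg/1.1 = 1.84/1.1 = 1.672727
Step 2: (Eg/1.1)^1.5 = 1.672727^1.5 = 2.163404
Step 3: (Nd/1e16)^(-0.75) = (0.261)^(-0.75) = 2.738543
Step 4: Vbr = 60 * 2.163404 * 2.738543 = 355.5 V

355.5


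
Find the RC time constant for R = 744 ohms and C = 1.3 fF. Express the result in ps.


Step 1: tau = R * C
Step 2: tau = 744 * 1.3 fF = 744 * 1.3e-15 F
Step 3: tau = 9.672e-13 s = 0.9672 ps

0.9672


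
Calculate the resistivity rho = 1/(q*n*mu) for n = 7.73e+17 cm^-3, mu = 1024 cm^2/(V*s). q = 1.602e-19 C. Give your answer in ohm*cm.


Step 1: sigma = q * n * mu = 1.602e-19 * 7.73e+17 * 1024 = 1.26807e+02 S/cm
Step 2: rho = 1 / sigma = 1 / 1.26807e+02 = 0.007886 ohm*cm

0.007886


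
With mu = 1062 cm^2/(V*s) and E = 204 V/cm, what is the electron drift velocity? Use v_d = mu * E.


Step 1: v_d = mu * E
Step 2: v_d = 1062 * 204 = 216648
Step 3: v_d = 2.17e+05 cm/s

2.17e+05


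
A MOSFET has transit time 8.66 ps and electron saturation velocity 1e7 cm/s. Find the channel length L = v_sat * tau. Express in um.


Step 1: tau in seconds = 8.66 ps * 1e-12 = 8.6600e-12 s
Step 2: L = v_sat * tau = 1e7 * 8.6600e-12 = 8.6600e-05 cm
Step 3: L in um = 8.6600e-05 * 1e4 = 0.866 um

0.866


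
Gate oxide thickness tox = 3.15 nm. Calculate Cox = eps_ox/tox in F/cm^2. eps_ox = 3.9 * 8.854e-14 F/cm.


Step 1: eps_ox = 3.9 * 8.854e-14 = 3.45306e-13 F/cm
Step 2: tox in cm = 3.15 nm * 1e-7 = 3.1500e-07 cm
Step 3: Cox = 3.45306e-13 / 3.1500e-07 = 1.10e-06 F/cm^2

1.10e-06


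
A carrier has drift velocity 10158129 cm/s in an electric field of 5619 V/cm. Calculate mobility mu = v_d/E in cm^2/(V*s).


Step 1: mu = v_d / E
Step 2: mu = 10158129 / 5619
Step 3: mu = 1807.82 cm^2/(V*s)

1807.82


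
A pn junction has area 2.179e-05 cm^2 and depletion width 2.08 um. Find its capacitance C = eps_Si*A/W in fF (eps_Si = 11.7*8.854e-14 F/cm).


Step 1: eps_Si = 11.7 * 8.854e-14 = 1.035918e-12 F/cm
Step 2: W in cm = 2.08 * 1e-4 = 2.08e-04 cm
Step 3: C = 1.035918e-12 * 2.179e-05 / 2.08e-04 = 1.085224e-13 F
Step 4: C = 108.52 fF

108.52


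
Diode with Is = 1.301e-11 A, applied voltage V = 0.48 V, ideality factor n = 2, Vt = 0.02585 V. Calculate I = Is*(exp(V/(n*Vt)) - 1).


Step 1: V/(n*Vt) = 0.48/(2*0.02585) = 9.2843
Step 2: exp(9.2843) = 1.0768e+04
Step 3: I = 1.301e-11 * (1.0768e+04 - 1) = 1.40e-07 A

1.40e-07


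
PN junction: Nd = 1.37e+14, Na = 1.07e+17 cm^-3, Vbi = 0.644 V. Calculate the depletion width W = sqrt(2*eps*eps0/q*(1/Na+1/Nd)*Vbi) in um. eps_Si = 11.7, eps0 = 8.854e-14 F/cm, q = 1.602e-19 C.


Step 1: 1/Na + 1/Nd = 1/1.07e+17 + 1/1.37e+14 = 7.30862e-15
Step 2: 2*eps*eps0/q = 2*11.7*8.854e-14/1.602e-19 = 1.293281e+07
Step 3: W^2 = 1.293281e+07 * 7.30862e-15 * 0.644 = 6.08715e-08
Step 4: W = sqrt(6.08715e-08) = 2.467e-04 cm = 2.467 um

2.467


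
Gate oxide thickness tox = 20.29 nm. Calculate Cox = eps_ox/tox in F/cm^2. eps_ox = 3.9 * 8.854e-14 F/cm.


Step 1: eps_ox = 3.9 * 8.854e-14 = 3.45306e-13 F/cm
Step 2: tox in cm = 20.29 nm * 1e-7 = 2.0290e-06 cm
Step 3: Cox = 3.45306e-13 / 2.0290e-06 = 1.70e-07 F/cm^2

1.70e-07


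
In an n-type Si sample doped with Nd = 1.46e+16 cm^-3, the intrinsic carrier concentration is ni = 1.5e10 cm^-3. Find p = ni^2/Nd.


Step 1: Since Nd >> ni, n ≈ Nd = 1.46e+16 cm^-3
Step 2: p = ni^2 / n = (1.5e10)^2 / 1.46e+16
Step 3: p = 2.25e20 / 1.46e+16 = 1.54e+04 cm^-3

1.54e+04


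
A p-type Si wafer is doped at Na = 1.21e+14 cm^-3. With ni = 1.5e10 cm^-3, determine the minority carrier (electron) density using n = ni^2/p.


Step 1: Majority hole concentration p ≈ Na = 1.21e+14 cm^-3
Step 2: n = ni^2 / Na = (1.5e10)^2 / 1.21e+14
Step 3: n = 1.86e+06 cm^-3

1.86e+06


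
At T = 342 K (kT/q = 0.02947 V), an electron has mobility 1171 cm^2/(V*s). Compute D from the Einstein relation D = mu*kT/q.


Step 1: D = mu * (kT/q)
Step 2: D = 1171 * 0.02947
Step 3: D = 34.51 cm^2/s

34.51


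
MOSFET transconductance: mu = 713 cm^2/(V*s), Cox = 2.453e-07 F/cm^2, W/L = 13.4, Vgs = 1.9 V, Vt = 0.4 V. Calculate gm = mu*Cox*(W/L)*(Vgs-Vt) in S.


Step 1: Vov = Vgs - Vt = 1.9 - 0.4 = 1.5 V
Step 2: gm = mu * Cox * (W/L) * Vov
Step 3: gm = 713 * 2.453e-07 * 13.4 * 1.5 = 3.52e-03 S

3.52e-03


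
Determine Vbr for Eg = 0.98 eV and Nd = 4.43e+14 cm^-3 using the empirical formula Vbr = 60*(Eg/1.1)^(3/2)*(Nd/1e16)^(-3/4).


Step 1: Eg/1.1 = 0.98/1.1 = 0.890909
Step 2: (Eg/1.1)^1.5 = 0.890909^1.5 = 0.840911
Step 3: (Nd/1e16)^(-0.75) = (0.0443)^(-0.75) = 10.356123
Step 4: Vbr = 60 * 0.840911 * 10.356123 = 522.5 V

522.5


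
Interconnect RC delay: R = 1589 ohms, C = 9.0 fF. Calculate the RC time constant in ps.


Step 1: tau = R * C
Step 2: tau = 1589 * 9.0 fF = 1589 * 9.0e-15 F
Step 3: tau = 1.4301e-11 s = 14.301 ps

14.301


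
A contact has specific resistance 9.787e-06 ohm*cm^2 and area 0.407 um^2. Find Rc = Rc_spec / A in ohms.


Step 1: Convert area to cm^2: 0.407 um^2 = 4.0700e-09 cm^2
Step 2: Rc = Rc_spec / A = 9.787e-06 / 4.0700e-09
Step 3: Rc = 2.40e+03 ohms

2.40e+03


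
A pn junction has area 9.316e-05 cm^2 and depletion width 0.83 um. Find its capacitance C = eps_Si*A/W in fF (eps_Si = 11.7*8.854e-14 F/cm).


Step 1: eps_Si = 11.7 * 8.854e-14 = 1.035918e-12 F/cm
Step 2: W in cm = 0.83 * 1e-4 = 8.30e-05 cm
Step 3: C = 1.035918e-12 * 9.316e-05 / 8.30e-05 = 1.162724e-12 F
Step 4: C = 1162.72 fF

1162.72


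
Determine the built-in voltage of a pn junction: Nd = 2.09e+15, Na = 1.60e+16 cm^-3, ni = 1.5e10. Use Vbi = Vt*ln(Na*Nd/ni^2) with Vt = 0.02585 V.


Step 1: Compute Na*Nd/ni^2 = 1.60e+16 * 2.09e+15 / (1.5e10)^2 = 1.4862e+11
Step 2: ln(1.4862e+11) = 25.7247
Step 3: Vbi = 0.02585 * 25.7247 = 0.665 V

0.665


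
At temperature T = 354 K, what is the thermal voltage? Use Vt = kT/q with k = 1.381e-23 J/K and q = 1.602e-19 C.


Step 1: kT = 1.381e-23 * 354 = 4.88874e-21 J
Step 2: Vt = kT/q = 4.88874e-21 / 1.602e-19
Step 3: Vt = 0.03052 V

0.03052


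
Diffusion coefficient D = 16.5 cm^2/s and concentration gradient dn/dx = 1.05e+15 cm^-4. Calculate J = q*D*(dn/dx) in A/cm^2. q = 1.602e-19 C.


Step 1: J = q * D * (dn/dx)
Step 2: J = 1.602e-19 * 16.5 * 1.05e+15
Step 3: J = 2.78e-03 A/cm^2

2.78e-03


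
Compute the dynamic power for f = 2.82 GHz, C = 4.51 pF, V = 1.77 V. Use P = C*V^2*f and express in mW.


Step 1: V^2 = 1.77^2 = 3.1329 V^2
Step 2: P = C*V^2*f = 4.51e-12 F * 3.1329 * 2.82e9 Hz
Step 3: P = 3.984484878e-02 W
Step 4: P = 39.845 mW

39.845


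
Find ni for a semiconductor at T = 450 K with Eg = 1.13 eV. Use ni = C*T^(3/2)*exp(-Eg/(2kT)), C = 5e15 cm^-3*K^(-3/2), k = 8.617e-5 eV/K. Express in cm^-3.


Step 1: Compute kT = 8.617e-5 * 450 = 0.0387765 eV
Step 2: Exponent = -Eg/(2kT) = -1.13/(2*0.0387765) = -14.57068
Step 3: T^(3/2) = 450^1.5 = 9545.94
Step 4: ni = 5e15 * 9545.94 * exp(-14.57068) = 2.24e+13 cm^-3

2.24e+13


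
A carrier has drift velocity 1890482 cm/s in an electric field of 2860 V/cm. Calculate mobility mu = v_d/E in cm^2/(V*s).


Step 1: mu = v_d / E
Step 2: mu = 1890482 / 2860
Step 3: mu = 661.01 cm^2/(V*s)

661.01


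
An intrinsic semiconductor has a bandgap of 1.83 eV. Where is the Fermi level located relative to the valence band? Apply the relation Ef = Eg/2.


Step 1: For an intrinsic semiconductor, the Fermi level sits at midgap.
Step 2: Ef = Eg / 2 = 1.83 / 2 = 0.915 eV

0.915


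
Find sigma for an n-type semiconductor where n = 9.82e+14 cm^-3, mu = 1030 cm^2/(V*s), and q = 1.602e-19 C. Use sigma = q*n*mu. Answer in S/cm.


Step 1: sigma = q * n * mu
Step 2: sigma = 1.602e-19 * 9.82e+14 * 1030
Step 3: sigma = 1.620e-01 S/cm

1.620e-01


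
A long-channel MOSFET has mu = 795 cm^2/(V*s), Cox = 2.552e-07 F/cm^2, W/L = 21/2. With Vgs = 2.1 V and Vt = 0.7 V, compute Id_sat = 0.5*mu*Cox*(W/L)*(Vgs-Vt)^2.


Step 1: Overdrive voltage Vov = Vgs - Vt = 2.1 - 0.7 = 1.4 V
Step 2: W/L = 21/2 = 10.5
Step 3: Id = 0.5 * 795 * 2.552e-07 * 10.5 * 1.4^2
Step 4: Id = 2.09e-03 A

2.09e-03


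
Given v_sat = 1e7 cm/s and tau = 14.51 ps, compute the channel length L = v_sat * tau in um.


Step 1: tau in seconds = 14.51 ps * 1e-12 = 1.4510e-11 s
Step 2: L = v_sat * tau = 1e7 * 1.4510e-11 = 1.4510e-04 cm
Step 3: L in um = 1.4510e-04 * 1e4 = 1.451 um

1.451


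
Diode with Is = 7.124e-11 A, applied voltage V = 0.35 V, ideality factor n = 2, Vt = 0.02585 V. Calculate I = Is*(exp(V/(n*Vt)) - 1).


Step 1: V/(n*Vt) = 0.35/(2*0.02585) = 6.7698
Step 2: exp(6.7698) = 8.7114e+02
Step 3: I = 7.124e-11 * (8.7114e+02 - 1) = 6.20e-08 A

6.20e-08


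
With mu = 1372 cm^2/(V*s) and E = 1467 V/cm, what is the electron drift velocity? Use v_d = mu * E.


Step 1: v_d = mu * E
Step 2: v_d = 1372 * 1467 = 2012724
Step 3: v_d = 2.01e+06 cm/s

2.01e+06


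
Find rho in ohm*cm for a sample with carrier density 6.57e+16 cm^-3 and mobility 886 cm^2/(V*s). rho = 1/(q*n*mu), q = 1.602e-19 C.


Step 1: sigma = q * n * mu = 1.602e-19 * 6.57e+16 * 886 = 9.32527e+00 S/cm
Step 2: rho = 1 / sigma = 1 / 9.32527e+00 = 0.1072 ohm*cm

0.1072


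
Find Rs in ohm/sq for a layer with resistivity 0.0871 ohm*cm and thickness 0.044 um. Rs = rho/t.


Step 1: Convert thickness to cm: t = 0.044 um = 4.4000e-06 cm
Step 2: Rs = rho / t = 0.0871 / 4.4000e-06
Step 3: Rs = 19795.5 ohm/sq

19795.5


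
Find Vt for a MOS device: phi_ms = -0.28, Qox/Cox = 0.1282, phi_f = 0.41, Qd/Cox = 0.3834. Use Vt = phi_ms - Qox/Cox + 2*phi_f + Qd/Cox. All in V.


Step 1: Vt = phi_ms - Qox/Cox + 2*phi_f + Qd/Cox
Step 2: Vt = -0.28 - 0.1282 + 2*0.41 + 0.3834
Step 3: Vt = -0.28 - 0.1282 + 0.82 + 0.3834
Step 4: Vt = 0.7952 V

0.7952


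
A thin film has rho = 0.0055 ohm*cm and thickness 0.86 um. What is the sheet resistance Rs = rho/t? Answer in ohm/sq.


Step 1: Convert thickness to cm: t = 0.86 um = 8.6000e-05 cm
Step 2: Rs = rho / t = 0.0055 / 8.6000e-05
Step 3: Rs = 64.0 ohm/sq

64.0


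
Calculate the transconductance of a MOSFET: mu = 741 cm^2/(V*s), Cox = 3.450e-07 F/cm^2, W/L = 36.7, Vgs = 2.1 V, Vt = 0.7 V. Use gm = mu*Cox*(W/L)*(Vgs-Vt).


Step 1: Vov = Vgs - Vt = 2.1 - 0.7 = 1.4 V
Step 2: gm = mu * Cox * (W/L) * Vov
Step 3: gm = 741 * 3.450e-07 * 36.7 * 1.4 = 1.31e-02 S

1.31e-02


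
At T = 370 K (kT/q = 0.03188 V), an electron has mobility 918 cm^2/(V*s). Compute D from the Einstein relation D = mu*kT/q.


Step 1: D = mu * (kT/q)
Step 2: D = 918 * 0.03188
Step 3: D = 29.27 cm^2/s

29.27


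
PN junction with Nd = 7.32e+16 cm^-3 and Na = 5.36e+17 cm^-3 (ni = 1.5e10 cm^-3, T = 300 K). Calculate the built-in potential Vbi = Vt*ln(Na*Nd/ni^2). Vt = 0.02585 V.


Step 1: Compute Na*Nd/ni^2 = 5.36e+17 * 7.32e+16 / (1.5e10)^2 = 1.7438e+14
Step 2: ln(1.7438e+14) = 32.7923
Step 3: Vbi = 0.02585 * 32.7923 = 0.848 V

0.848


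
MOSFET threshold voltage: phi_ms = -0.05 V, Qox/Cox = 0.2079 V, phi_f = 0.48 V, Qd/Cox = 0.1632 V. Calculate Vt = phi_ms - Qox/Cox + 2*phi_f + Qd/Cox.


Step 1: Vt = phi_ms - Qox/Cox + 2*phi_f + Qd/Cox
Step 2: Vt = -0.05 - 0.2079 + 2*0.48 + 0.1632
Step 3: Vt = -0.05 - 0.2079 + 0.96 + 0.1632
Step 4: Vt = 0.8653 V

0.8653


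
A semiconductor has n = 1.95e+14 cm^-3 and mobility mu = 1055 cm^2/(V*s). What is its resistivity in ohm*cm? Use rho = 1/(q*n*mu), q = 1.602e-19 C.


Step 1: sigma = q * n * mu = 1.602e-19 * 1.95e+14 * 1055 = 3.29571e-02 S/cm
Step 2: rho = 1 / sigma = 1 / 3.29571e-02 = 30.34 ohm*cm

30.34


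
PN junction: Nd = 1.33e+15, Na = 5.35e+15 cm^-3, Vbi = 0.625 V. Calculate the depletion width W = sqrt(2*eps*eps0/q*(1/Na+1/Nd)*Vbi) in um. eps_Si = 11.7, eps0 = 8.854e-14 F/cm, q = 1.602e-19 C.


Step 1: 1/Na + 1/Nd = 1/5.35e+15 + 1/1.33e+15 = 9.38796e-16
Step 2: 2*eps*eps0/q = 2*11.7*8.854e-14/1.602e-19 = 1.293281e+07
Step 3: W^2 = 1.293281e+07 * 9.38796e-16 * 0.625 = 7.58829e-09
Step 4: W = sqrt(7.58829e-09) = 8.711e-05 cm = 0.8711 um

0.8711


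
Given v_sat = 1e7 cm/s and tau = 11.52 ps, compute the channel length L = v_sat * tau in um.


Step 1: tau in seconds = 11.52 ps * 1e-12 = 1.1520e-11 s
Step 2: L = v_sat * tau = 1e7 * 1.1520e-11 = 1.1520e-04 cm
Step 3: L in um = 1.1520e-04 * 1e4 = 1.152 um

1.152


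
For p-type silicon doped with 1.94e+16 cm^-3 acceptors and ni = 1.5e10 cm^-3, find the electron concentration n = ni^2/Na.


Step 1: Majority hole concentration p ≈ Na = 1.94e+16 cm^-3
Step 2: n = ni^2 / Na = (1.5e10)^2 / 1.94e+16
Step 3: n = 1.16e+04 cm^-3

1.16e+04


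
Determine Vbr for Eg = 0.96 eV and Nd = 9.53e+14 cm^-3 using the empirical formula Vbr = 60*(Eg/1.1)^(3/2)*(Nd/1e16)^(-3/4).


Step 1: Eg/1.1 = 0.96/1.1 = 0.872727
Step 2: (Eg/1.1)^1.5 = 0.872727^1.5 = 0.815300
Step 3: (Nd/1e16)^(-0.75) = (0.0953)^(-0.75) = 5.830158
Step 4: Vbr = 60 * 0.815300 * 5.830158 = 285.2 V

285.2


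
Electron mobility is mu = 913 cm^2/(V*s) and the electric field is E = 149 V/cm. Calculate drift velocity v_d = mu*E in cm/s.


Step 1: v_d = mu * E
Step 2: v_d = 913 * 149 = 136037
Step 3: v_d = 1.36e+05 cm/s

1.36e+05


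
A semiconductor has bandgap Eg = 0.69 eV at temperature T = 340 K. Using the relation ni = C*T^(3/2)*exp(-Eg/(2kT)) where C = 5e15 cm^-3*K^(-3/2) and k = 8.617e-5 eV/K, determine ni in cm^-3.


Step 1: Compute kT = 8.617e-5 * 340 = 0.0292978 eV
Step 2: Exponent = -Eg/(2kT) = -0.69/(2*0.0292978) = -11.77563
Step 3: T^(3/2) = 340^1.5 = 6269.29
Step 4: ni = 5e15 * 6269.29 * exp(-11.77563) = 2.41e+14 cm^-3

2.41e+14


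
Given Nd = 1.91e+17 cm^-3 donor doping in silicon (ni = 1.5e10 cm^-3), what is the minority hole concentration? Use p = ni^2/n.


Step 1: Since Nd >> ni, n ≈ Nd = 1.91e+17 cm^-3
Step 2: p = ni^2 / n = (1.5e10)^2 / 1.91e+17
Step 3: p = 2.25e20 / 1.91e+17 = 1.18e+03 cm^-3

1.18e+03


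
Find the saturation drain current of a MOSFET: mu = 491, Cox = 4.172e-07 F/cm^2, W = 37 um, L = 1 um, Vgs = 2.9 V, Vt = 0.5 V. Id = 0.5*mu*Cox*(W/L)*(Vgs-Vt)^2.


Step 1: Overdrive voltage Vov = Vgs - Vt = 2.9 - 0.5 = 2.4 V
Step 2: W/L = 37/1 = 37
Step 3: Id = 0.5 * 491 * 4.172e-07 * 37 * 2.4^2
Step 4: Id = 2.18e-02 A

2.18e-02


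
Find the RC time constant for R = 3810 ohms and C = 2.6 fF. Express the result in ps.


Step 1: tau = R * C
Step 2: tau = 3810 * 2.6 fF = 3810 * 2.6e-15 F
Step 3: tau = 9.906e-12 s = 9.906 ps

9.906


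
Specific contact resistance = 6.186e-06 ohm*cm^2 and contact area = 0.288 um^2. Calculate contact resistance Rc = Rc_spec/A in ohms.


Step 1: Convert area to cm^2: 0.288 um^2 = 2.8800e-09 cm^2
Step 2: Rc = Rc_spec / A = 6.186e-06 / 2.8800e-09
Step 3: Rc = 2.15e+03 ohms

2.15e+03


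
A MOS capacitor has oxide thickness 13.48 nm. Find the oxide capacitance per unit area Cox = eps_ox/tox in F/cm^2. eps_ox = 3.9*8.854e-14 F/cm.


Step 1: eps_ox = 3.9 * 8.854e-14 = 3.45306e-13 F/cm
Step 2: tox in cm = 13.48 nm * 1e-7 = 1.3480e-06 cm
Step 3: Cox = 3.45306e-13 / 1.3480e-06 = 2.56e-07 F/cm^2

2.56e-07


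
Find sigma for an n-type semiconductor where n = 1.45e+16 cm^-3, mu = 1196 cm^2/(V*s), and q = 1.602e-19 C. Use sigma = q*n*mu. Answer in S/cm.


Step 1: sigma = q * n * mu
Step 2: sigma = 1.602e-19 * 1.45e+16 * 1196
Step 3: sigma = 2.778e+00 S/cm

2.778e+00


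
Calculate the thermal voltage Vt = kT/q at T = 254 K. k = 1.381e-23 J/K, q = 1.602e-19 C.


Step 1: kT = 1.381e-23 * 254 = 3.50774e-21 J
Step 2: Vt = kT/q = 3.50774e-21 / 1.602e-19
Step 3: Vt = 0.0219 V

0.0219


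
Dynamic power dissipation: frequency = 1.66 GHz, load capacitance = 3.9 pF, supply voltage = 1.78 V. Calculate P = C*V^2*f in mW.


Step 1: V^2 = 1.78^2 = 3.1684 V^2
Step 2: P = C*V^2*f = 3.9e-12 F * 3.1684 * 1.66e9 Hz
Step 3: P = 2.05122216e-02 W
Step 4: P = 20.512 mW

20.512


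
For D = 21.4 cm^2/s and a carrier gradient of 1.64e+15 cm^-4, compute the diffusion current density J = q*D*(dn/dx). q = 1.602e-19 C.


Step 1: J = q * D * (dn/dx)
Step 2: J = 1.602e-19 * 21.4 * 1.64e+15
Step 3: J = 5.62e-03 A/cm^2

5.62e-03


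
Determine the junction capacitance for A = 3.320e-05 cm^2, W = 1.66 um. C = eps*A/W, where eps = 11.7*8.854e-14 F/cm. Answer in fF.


Step 1: eps_Si = 11.7 * 8.854e-14 = 1.035918e-12 F/cm
Step 2: W in cm = 1.66 * 1e-4 = 1.66e-04 cm
Step 3: C = 1.035918e-12 * 3.320e-05 / 1.66e-04 = 2.071836e-13 F
Step 4: C = 207.18 fF

207.18


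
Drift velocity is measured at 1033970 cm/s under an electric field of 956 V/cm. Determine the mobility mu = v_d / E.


Step 1: mu = v_d / E
Step 2: mu = 1033970 / 956
Step 3: mu = 1081.56 cm^2/(V*s)

1081.56


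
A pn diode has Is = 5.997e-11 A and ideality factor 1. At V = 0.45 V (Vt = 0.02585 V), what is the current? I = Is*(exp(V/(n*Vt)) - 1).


Step 1: V/(n*Vt) = 0.45/(1*0.02585) = 17.4081
Step 2: exp(17.4081) = 3.6328e+07
Step 3: I = 5.997e-11 * (3.6328e+07 - 1) = 2.18e-03 A

2.18e-03


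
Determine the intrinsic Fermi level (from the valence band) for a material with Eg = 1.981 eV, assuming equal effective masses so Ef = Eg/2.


Step 1: For an intrinsic semiconductor, the Fermi level sits at midgap.
Step 2: Ef = Eg / 2 = 1.981 / 2 = 0.9905 eV

0.9905


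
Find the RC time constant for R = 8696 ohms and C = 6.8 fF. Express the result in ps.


Step 1: tau = R * C
Step 2: tau = 8696 * 6.8 fF = 8696 * 6.8e-15 F
Step 3: tau = 5.91328e-11 s = 59.1328 ps

59.1328


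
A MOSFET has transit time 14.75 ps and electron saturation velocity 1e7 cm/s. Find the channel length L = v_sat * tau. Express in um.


Step 1: tau in seconds = 14.75 ps * 1e-12 = 1.4750e-11 s
Step 2: L = v_sat * tau = 1e7 * 1.4750e-11 = 1.4750e-04 cm
Step 3: L in um = 1.4750e-04 * 1e4 = 1.475 um

1.475


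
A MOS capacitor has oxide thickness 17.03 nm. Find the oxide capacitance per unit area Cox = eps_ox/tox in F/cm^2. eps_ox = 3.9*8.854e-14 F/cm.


Step 1: eps_ox = 3.9 * 8.854e-14 = 3.45306e-13 F/cm
Step 2: tox in cm = 17.03 nm * 1e-7 = 1.7030e-06 cm
Step 3: Cox = 3.45306e-13 / 1.7030e-06 = 2.03e-07 F/cm^2

2.03e-07


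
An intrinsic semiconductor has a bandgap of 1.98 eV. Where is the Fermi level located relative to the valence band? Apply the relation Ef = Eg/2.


Step 1: For an intrinsic semiconductor, the Fermi level sits at midgap.
Step 2: Ef = Eg / 2 = 1.98 / 2 = 0.99 eV

0.99


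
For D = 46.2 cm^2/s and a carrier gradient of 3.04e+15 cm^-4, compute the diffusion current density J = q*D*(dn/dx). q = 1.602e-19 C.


Step 1: J = q * D * (dn/dx)
Step 2: J = 1.602e-19 * 46.2 * 3.04e+15
Step 3: J = 2.25e-02 A/cm^2

2.25e-02


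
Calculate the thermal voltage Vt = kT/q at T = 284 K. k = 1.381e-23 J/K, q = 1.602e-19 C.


Step 1: kT = 1.381e-23 * 284 = 3.92204e-21 J
Step 2: Vt = kT/q = 3.92204e-21 / 1.602e-19
Step 3: Vt = 0.02448 V

0.02448


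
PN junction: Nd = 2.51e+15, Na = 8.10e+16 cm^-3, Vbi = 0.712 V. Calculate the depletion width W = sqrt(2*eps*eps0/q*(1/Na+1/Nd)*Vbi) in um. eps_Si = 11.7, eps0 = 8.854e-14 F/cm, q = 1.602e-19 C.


Step 1: 1/Na + 1/Nd = 1/8.10e+16 + 1/2.51e+15 = 4.10752e-16
Step 2: 2*eps*eps0/q = 2*11.7*8.854e-14/1.602e-19 = 1.293281e+07
Step 3: W^2 = 1.293281e+07 * 4.10752e-16 * 0.712 = 3.78227e-09
Step 4: W = sqrt(3.78227e-09) = 6.150e-05 cm = 0.615 um

0.615


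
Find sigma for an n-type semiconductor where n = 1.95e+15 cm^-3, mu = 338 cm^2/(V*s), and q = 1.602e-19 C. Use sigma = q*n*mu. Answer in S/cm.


Step 1: sigma = q * n * mu
Step 2: sigma = 1.602e-19 * 1.95e+15 * 338
Step 3: sigma = 1.056e-01 S/cm

1.056e-01


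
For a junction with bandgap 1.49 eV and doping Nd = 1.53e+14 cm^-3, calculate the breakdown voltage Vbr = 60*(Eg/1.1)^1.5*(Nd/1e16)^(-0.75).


Step 1: Eg/1.1 = 1.49/1.1 = 1.354545
Step 2: (Eg/1.1)^1.5 = 1.354545^1.5 = 1.576486
Step 3: (Nd/1e16)^(-0.75) = (0.0153)^(-0.75) = 22.986954
Step 4: Vbr = 60 * 1.576486 * 22.986954 = 2174.3 V

2174.3


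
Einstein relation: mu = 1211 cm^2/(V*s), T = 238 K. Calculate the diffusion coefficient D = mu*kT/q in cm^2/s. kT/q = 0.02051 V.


Step 1: D = mu * (kT/q)
Step 2: D = 1211 * 0.02051
Step 3: D = 24.84 cm^2/s

24.84


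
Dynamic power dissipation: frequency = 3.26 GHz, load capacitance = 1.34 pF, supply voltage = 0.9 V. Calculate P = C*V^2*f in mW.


Step 1: V^2 = 0.9^2 = 0.81 V^2
Step 2: P = C*V^2*f = 1.34e-12 F * 0.81 * 3.26e9 Hz
Step 3: P = 3.538404e-03 W
Step 4: P = 3.538 mW

3.538


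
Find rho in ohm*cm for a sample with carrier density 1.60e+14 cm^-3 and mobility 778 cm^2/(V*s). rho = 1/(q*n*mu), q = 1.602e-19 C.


Step 1: sigma = q * n * mu = 1.602e-19 * 1.60e+14 * 778 = 1.99417e-02 S/cm
Step 2: rho = 1 / sigma = 1 / 1.99417e-02 = 50.15 ohm*cm

50.15


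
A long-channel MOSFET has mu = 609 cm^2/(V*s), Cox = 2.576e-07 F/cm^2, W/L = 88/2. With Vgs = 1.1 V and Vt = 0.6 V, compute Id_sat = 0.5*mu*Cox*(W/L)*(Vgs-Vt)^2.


Step 1: Overdrive voltage Vov = Vgs - Vt = 1.1 - 0.6 = 0.5 V
Step 2: W/L = 88/2 = 44
Step 3: Id = 0.5 * 609 * 2.576e-07 * 44 * 0.5^2
Step 4: Id = 8.63e-04 A

8.63e-04


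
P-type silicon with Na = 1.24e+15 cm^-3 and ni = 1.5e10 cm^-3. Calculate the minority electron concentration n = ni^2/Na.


Step 1: Majority hole concentration p ≈ Na = 1.24e+15 cm^-3
Step 2: n = ni^2 / Na = (1.5e10)^2 / 1.24e+15
Step 3: n = 1.81e+05 cm^-3

1.81e+05


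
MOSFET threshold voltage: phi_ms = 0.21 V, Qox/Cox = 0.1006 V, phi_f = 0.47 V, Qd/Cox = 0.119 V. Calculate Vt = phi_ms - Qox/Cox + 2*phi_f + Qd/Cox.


Step 1: Vt = phi_ms - Qox/Cox + 2*phi_f + Qd/Cox
Step 2: Vt = 0.21 - 0.1006 + 2*0.47 + 0.119
Step 3: Vt = 0.21 - 0.1006 + 0.94 + 0.119
Step 4: Vt = 1.1684 V

1.1684


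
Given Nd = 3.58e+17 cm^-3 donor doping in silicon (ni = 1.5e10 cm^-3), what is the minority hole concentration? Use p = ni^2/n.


Step 1: Since Nd >> ni, n ≈ Nd = 3.58e+17 cm^-3
Step 2: p = ni^2 / n = (1.5e10)^2 / 3.58e+17
Step 3: p = 2.25e20 / 3.58e+17 = 6.28e+02 cm^-3

6.28e+02


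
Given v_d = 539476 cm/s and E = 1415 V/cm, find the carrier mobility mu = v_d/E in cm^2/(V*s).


Step 1: mu = v_d / E
Step 2: mu = 539476 / 1415
Step 3: mu = 381.26 cm^2/(V*s)

381.26


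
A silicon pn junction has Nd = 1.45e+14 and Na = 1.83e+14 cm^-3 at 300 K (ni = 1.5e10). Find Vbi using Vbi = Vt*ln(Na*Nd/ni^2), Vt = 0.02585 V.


Step 1: Compute Na*Nd/ni^2 = 1.83e+14 * 1.45e+14 / (1.5e10)^2 = 1.1793e+08
Step 2: ln(1.1793e+08) = 18.5856
Step 3: Vbi = 0.02585 * 18.5856 = 0.48 V

0.48


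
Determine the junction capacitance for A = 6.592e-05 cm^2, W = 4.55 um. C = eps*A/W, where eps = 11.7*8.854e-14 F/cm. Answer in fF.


Step 1: eps_Si = 11.7 * 8.854e-14 = 1.035918e-12 F/cm
Step 2: W in cm = 4.55 * 1e-4 = 4.55e-04 cm
Step 3: C = 1.035918e-12 * 6.592e-05 / 4.55e-04 = 1.500829e-13 F
Step 4: C = 150.08 fF

150.08


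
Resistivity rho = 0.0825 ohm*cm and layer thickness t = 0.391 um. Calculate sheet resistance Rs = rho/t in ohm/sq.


Step 1: Convert thickness to cm: t = 0.391 um = 3.9100e-05 cm
Step 2: Rs = rho / t = 0.0825 / 3.9100e-05
Step 3: Rs = 2110.0 ohm/sq

2110.0


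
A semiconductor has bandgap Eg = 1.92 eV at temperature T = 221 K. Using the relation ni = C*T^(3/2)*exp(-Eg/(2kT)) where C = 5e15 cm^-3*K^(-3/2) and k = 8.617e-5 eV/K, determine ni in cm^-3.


Step 1: Compute kT = 8.617e-5 * 221 = 0.01904357 eV
Step 2: Exponent = -Eg/(2kT) = -1.92/(2*0.01904357) = -50.41072
Step 3: T^(3/2) = 221^1.5 = 3285.40
Step 4: ni = 5e15 * 3285.40 * exp(-50.41072) = 2.10e-03 cm^-3

2.10e-03


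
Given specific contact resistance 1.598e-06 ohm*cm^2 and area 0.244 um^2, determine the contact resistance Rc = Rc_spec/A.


Step 1: Convert area to cm^2: 0.244 um^2 = 2.4400e-09 cm^2
Step 2: Rc = Rc_spec / A = 1.598e-06 / 2.4400e-09
Step 3: Rc = 6.55e+02 ohms

6.55e+02


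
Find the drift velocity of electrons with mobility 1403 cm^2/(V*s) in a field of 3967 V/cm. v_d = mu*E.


Step 1: v_d = mu * E
Step 2: v_d = 1403 * 3967 = 5565701
Step 3: v_d = 5.57e+06 cm/s

5.57e+06


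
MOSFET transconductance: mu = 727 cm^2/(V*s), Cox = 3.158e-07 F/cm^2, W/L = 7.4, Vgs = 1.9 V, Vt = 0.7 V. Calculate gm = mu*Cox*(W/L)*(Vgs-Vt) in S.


Step 1: Vov = Vgs - Vt = 1.9 - 0.7 = 1.2 V
Step 2: gm = mu * Cox * (W/L) * Vov
Step 3: gm = 727 * 3.158e-07 * 7.4 * 1.2 = 2.04e-03 S

2.04e-03


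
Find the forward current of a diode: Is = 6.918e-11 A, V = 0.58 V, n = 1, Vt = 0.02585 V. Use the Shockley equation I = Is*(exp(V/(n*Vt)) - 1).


Step 1: V/(n*Vt) = 0.58/(1*0.02585) = 22.4371
Step 2: exp(22.4371) = 5.5502e+09
Step 3: I = 6.918e-11 * (5.5502e+09 - 1) = 3.84e-01 A

3.84e-01


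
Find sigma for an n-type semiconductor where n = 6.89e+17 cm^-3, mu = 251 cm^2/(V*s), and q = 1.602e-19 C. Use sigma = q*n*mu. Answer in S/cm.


Step 1: sigma = q * n * mu
Step 2: sigma = 1.602e-19 * 6.89e+17 * 251
Step 3: sigma = 2.770e+01 S/cm

2.770e+01


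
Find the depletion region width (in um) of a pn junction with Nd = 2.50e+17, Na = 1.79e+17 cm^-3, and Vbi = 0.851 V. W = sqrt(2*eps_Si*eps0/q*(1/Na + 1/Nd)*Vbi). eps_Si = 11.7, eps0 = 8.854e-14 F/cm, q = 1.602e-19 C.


Step 1: 1/Na + 1/Nd = 1/1.79e+17 + 1/2.50e+17 = 9.58659e-18
Step 2: 2*eps*eps0/q = 2*11.7*8.854e-14/1.602e-19 = 1.293281e+07
Step 3: W^2 = 1.293281e+07 * 9.58659e-18 * 0.851 = 1.05508e-10
Step 4: W = sqrt(1.05508e-10) = 1.027e-05 cm = 0.1027 um

0.1027


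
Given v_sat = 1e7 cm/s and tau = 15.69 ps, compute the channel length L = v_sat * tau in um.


Step 1: tau in seconds = 15.69 ps * 1e-12 = 1.5690e-11 s
Step 2: L = v_sat * tau = 1e7 * 1.5690e-11 = 1.5690e-04 cm
Step 3: L in um = 1.5690e-04 * 1e4 = 1.569 um

1.569


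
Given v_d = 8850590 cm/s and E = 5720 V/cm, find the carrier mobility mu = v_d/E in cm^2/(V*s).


Step 1: mu = v_d / E
Step 2: mu = 8850590 / 5720
Step 3: mu = 1547.31 cm^2/(V*s)

1547.31


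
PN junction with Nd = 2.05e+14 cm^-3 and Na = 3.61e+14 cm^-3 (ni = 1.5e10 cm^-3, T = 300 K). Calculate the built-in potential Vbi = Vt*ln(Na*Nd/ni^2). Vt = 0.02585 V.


Step 1: Compute Na*Nd/ni^2 = 3.61e+14 * 2.05e+14 / (1.5e10)^2 = 3.2891e+08
Step 2: ln(3.2891e+08) = 19.6113
Step 3: Vbi = 0.02585 * 19.6113 = 0.507 V

0.507


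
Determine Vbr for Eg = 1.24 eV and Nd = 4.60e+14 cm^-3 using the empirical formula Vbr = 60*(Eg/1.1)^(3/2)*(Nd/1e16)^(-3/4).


Step 1: Eg/1.1 = 1.24/1.1 = 1.127273
Step 2: (Eg/1.1)^1.5 = 1.127273^1.5 = 1.196861
Step 3: (Nd/1e16)^(-0.75) = (0.046)^(-0.75) = 10.067732
Step 4: Vbr = 60 * 1.196861 * 10.067732 = 723.0 V

723.0


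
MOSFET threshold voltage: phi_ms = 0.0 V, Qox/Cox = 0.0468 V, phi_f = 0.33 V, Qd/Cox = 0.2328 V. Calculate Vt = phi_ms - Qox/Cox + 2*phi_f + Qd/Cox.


Step 1: Vt = phi_ms - Qox/Cox + 2*phi_f + Qd/Cox
Step 2: Vt = 0.0 - 0.0468 + 2*0.33 + 0.2328
Step 3: Vt = 0.0 - 0.0468 + 0.66 + 0.2328
Step 4: Vt = 0.846 V

0.846


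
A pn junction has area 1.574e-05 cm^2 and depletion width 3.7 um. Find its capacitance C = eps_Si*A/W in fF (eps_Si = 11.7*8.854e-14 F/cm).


Step 1: eps_Si = 11.7 * 8.854e-14 = 1.035918e-12 F/cm
Step 2: W in cm = 3.7 * 1e-4 = 3.70e-04 cm
Step 3: C = 1.035918e-12 * 1.574e-05 / 3.70e-04 = 4.406851e-14 F
Step 4: C = 44.07 fF

44.07


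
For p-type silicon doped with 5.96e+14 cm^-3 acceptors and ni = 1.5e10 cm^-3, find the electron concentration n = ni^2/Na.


Step 1: Majority hole concentration p ≈ Na = 5.96e+14 cm^-3
Step 2: n = ni^2 / Na = (1.5e10)^2 / 5.96e+14
Step 3: n = 3.78e+05 cm^-3

3.78e+05


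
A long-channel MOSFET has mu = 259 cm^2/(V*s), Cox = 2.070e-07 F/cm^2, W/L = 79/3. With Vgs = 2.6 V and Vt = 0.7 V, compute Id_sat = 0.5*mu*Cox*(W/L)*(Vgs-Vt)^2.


Step 1: Overdrive voltage Vov = Vgs - Vt = 2.6 - 0.7 = 1.9 V
Step 2: W/L = 79/3 = 26.3333
Step 3: Id = 0.5 * 259 * 2.070e-07 * 26.3333 * 1.9^2
Step 4: Id = 2.55e-03 A

2.55e-03


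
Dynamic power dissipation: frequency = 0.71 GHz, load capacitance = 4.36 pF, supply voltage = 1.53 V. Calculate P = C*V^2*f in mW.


Step 1: V^2 = 1.53^2 = 2.3409 V^2
Step 2: P = C*V^2*f = 4.36e-12 F * 2.3409 * 0.71e9 Hz
Step 3: P = 7.24649004e-03 W
Step 4: P = 7.246 mW

7.246


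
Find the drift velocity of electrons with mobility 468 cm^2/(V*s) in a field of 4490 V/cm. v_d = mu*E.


Step 1: v_d = mu * E
Step 2: v_d = 468 * 4490 = 2101320
Step 3: v_d = 2.10e+06 cm/s

2.10e+06


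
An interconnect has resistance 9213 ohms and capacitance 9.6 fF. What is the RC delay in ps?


Step 1: tau = R * C
Step 2: tau = 9213 * 9.6 fF = 9213 * 9.6e-15 F
Step 3: tau = 8.84448e-11 s = 88.4448 ps

88.4448


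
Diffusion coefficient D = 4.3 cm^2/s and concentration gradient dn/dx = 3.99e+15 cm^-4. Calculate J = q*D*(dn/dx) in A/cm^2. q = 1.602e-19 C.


Step 1: J = q * D * (dn/dx)
Step 2: J = 1.602e-19 * 4.3 * 3.99e+15
Step 3: J = 2.75e-03 A/cm^2

2.75e-03


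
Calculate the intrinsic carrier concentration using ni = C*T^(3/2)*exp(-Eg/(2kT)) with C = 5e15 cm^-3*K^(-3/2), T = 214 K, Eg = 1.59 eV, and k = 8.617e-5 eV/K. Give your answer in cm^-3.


Step 1: Compute kT = 8.617e-5 * 214 = 0.01844038 eV
Step 2: Exponent = -Eg/(2kT) = -1.59/(2*0.01844038) = -43.11191
Step 3: T^(3/2) = 214^1.5 = 3130.55
Step 4: ni = 5e15 * 3130.55 * exp(-43.11191) = 2.96e+00 cm^-3

2.96e+00


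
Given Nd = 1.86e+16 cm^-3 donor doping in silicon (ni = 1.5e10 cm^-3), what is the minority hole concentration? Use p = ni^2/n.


Step 1: Since Nd >> ni, n ≈ Nd = 1.86e+16 cm^-3
Step 2: p = ni^2 / n = (1.5e10)^2 / 1.86e+16
Step 3: p = 2.25e20 / 1.86e+16 = 1.21e+04 cm^-3

1.21e+04


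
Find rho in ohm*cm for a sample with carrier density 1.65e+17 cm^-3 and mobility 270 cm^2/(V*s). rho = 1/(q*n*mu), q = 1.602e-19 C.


Step 1: sigma = q * n * mu = 1.602e-19 * 1.65e+17 * 270 = 7.13691e+00 S/cm
Step 2: rho = 1 / sigma = 1 / 7.13691e+00 = 0.1401 ohm*cm

0.1401


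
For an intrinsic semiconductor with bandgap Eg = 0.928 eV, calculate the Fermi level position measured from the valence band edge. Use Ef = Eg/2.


Step 1: For an intrinsic semiconductor, the Fermi level sits at midgap.
Step 2: Ef = Eg / 2 = 0.928 / 2 = 0.464 eV

0.464


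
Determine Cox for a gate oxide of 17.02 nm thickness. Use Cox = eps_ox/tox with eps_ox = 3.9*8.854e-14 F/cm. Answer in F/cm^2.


Step 1: eps_ox = 3.9 * 8.854e-14 = 3.45306e-13 F/cm
Step 2: tox in cm = 17.02 nm * 1e-7 = 1.7020e-06 cm
Step 3: Cox = 3.45306e-13 / 1.7020e-06 = 2.03e-07 F/cm^2

2.03e-07


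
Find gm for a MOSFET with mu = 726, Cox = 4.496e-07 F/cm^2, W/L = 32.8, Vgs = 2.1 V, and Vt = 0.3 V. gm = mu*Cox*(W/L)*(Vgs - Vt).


Step 1: Vov = Vgs - Vt = 2.1 - 0.3 = 1.8 V
Step 2: gm = mu * Cox * (W/L) * Vov
Step 3: gm = 726 * 4.496e-07 * 32.8 * 1.8 = 1.93e-02 S

1.93e-02


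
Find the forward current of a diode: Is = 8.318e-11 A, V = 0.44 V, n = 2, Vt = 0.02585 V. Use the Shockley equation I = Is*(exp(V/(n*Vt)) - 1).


Step 1: V/(n*Vt) = 0.44/(2*0.02585) = 8.5106
Step 2: exp(8.5106) = 4.9671e+03
Step 3: I = 8.318e-11 * (4.9671e+03 - 1) = 4.13e-07 A

4.13e-07


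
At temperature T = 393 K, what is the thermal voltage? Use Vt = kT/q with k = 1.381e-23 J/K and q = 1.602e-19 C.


Step 1: kT = 1.381e-23 * 393 = 5.42733e-21 J
Step 2: Vt = kT/q = 5.42733e-21 / 1.602e-19
Step 3: Vt = 0.03388 V

0.03388


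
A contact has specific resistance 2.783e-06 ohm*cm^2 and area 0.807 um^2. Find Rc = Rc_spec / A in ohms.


Step 1: Convert area to cm^2: 0.807 um^2 = 8.0700e-09 cm^2
Step 2: Rc = Rc_spec / A = 2.783e-06 / 8.0700e-09
Step 3: Rc = 3.45e+02 ohms

3.45e+02


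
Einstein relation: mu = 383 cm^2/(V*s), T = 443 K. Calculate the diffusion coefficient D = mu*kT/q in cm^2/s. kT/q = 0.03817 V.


Step 1: D = mu * (kT/q)
Step 2: D = 383 * 0.03817
Step 3: D = 14.62 cm^2/s

14.62


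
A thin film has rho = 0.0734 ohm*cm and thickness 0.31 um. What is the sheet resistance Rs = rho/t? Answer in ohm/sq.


Step 1: Convert thickness to cm: t = 0.31 um = 3.1000e-05 cm
Step 2: Rs = rho / t = 0.0734 / 3.1000e-05
Step 3: Rs = 2367.7 ohm/sq

2367.7


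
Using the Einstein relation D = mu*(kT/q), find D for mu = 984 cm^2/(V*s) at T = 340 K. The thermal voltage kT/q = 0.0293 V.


Step 1: D = mu * (kT/q)
Step 2: D = 984 * 0.0293
Step 3: D = 28.83 cm^2/s

28.83


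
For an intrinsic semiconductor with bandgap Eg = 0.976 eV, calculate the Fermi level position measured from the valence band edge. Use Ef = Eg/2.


Step 1: For an intrinsic semiconductor, the Fermi level sits at midgap.
Step 2: Ef = Eg / 2 = 0.976 / 2 = 0.488 eV

0.488


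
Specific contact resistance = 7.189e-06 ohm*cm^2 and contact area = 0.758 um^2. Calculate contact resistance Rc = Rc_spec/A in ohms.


Step 1: Convert area to cm^2: 0.758 um^2 = 7.5800e-09 cm^2
Step 2: Rc = Rc_spec / A = 7.189e-06 / 7.5800e-09
Step 3: Rc = 9.48e+02 ohms

9.48e+02


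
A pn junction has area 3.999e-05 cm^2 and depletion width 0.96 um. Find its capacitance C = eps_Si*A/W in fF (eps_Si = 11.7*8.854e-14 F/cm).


Step 1: eps_Si = 11.7 * 8.854e-14 = 1.035918e-12 F/cm
Step 2: W in cm = 0.96 * 1e-4 = 9.60e-05 cm
Step 3: C = 1.035918e-12 * 3.999e-05 / 9.60e-05 = 4.315246e-13 F
Step 4: C = 431.52 fF

431.52


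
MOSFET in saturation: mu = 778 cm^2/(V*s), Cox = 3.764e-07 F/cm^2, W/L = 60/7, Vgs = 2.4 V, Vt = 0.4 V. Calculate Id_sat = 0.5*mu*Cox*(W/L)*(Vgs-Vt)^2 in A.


Step 1: Overdrive voltage Vov = Vgs - Vt = 2.4 - 0.4 = 2.0 V
Step 2: W/L = 60/7 = 8.57143
Step 3: Id = 0.5 * 778 * 3.764e-07 * 8.57143 * 2.0^2
Step 4: Id = 5.02e-03 A

5.02e-03


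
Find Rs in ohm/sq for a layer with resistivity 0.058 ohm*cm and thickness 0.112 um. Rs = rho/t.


Step 1: Convert thickness to cm: t = 0.112 um = 1.1200e-05 cm
Step 2: Rs = rho / t = 0.058 / 1.1200e-05
Step 3: Rs = 5178.6 ohm/sq

5178.6


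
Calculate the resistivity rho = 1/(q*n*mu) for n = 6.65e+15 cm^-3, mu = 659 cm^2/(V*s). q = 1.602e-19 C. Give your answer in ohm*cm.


Step 1: sigma = q * n * mu = 1.602e-19 * 6.65e+15 * 659 = 7.02052e-01 S/cm
Step 2: rho = 1 / sigma = 1 / 7.02052e-01 = 1.424 ohm*cm

1.424


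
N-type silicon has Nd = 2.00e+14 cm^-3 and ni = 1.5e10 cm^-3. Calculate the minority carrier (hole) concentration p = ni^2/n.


Step 1: Since Nd >> ni, n ≈ Nd = 2.00e+14 cm^-3
Step 2: p = ni^2 / n = (1.5e10)^2 / 2.00e+14
Step 3: p = 2.25e20 / 2.00e+14 = 1.13e+06 cm^-3

1.13e+06


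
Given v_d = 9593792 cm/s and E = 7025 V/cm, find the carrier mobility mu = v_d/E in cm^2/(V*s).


Step 1: mu = v_d / E
Step 2: mu = 9593792 / 7025
Step 3: mu = 1365.66 cm^2/(V*s)

1365.66


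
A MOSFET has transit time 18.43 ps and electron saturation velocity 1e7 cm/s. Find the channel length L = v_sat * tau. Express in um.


Step 1: tau in seconds = 18.43 ps * 1e-12 = 1.8430e-11 s
Step 2: L = v_sat * tau = 1e7 * 1.8430e-11 = 1.8430e-04 cm
Step 3: L in um = 1.8430e-04 * 1e4 = 1.843 um

1.843


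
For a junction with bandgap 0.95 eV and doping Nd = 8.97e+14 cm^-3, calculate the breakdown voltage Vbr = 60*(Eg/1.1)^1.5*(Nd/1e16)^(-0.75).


Step 1: Eg/1.1 = 0.95/1.1 = 0.863636
Step 2: (Eg/1.1)^1.5 = 0.863636^1.5 = 0.802594
Step 3: (Nd/1e16)^(-0.75) = (0.0897)^(-0.75) = 6.101065
Step 4: Vbr = 60 * 0.802594 * 6.101065 = 293.8 V

293.8


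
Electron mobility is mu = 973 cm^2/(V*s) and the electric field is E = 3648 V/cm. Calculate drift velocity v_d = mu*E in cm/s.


Step 1: v_d = mu * E
Step 2: v_d = 973 * 3648 = 3549504
Step 3: v_d = 3.55e+06 cm/s

3.55e+06


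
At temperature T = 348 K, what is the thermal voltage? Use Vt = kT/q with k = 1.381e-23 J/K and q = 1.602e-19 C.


Step 1: kT = 1.381e-23 * 348 = 4.80588e-21 J
Step 2: Vt = kT/q = 4.80588e-21 / 1.602e-19
Step 3: Vt = 0.03 V

0.03


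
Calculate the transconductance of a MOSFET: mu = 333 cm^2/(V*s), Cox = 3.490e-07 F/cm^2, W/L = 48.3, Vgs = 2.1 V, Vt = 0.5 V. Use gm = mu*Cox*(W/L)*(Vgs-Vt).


Step 1: Vov = Vgs - Vt = 2.1 - 0.5 = 1.6 V
Step 2: gm = mu * Cox * (W/L) * Vov
Step 3: gm = 333 * 3.490e-07 * 48.3 * 1.6 = 8.98e-03 S

8.98e-03


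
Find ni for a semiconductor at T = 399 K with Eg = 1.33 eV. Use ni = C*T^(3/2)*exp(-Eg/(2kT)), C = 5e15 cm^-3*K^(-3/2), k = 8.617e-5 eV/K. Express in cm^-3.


Step 1: Compute kT = 8.617e-5 * 399 = 0.03438183 eV
Step 2: Exponent = -Eg/(2kT) = -1.33/(2*0.03438183) = -19.34161
Step 3: T^(3/2) = 399^1.5 = 7970.02
Step 4: ni = 5e15 * 7970.02 * exp(-19.34161) = 1.59e+11 cm^-3

1.59e+11
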